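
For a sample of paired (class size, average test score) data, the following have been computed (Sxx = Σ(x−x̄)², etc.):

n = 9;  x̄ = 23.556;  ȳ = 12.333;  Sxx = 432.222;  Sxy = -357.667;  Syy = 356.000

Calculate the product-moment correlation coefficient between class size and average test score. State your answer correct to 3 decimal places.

r = Sxy/√(Sxx·Syy) = -357.667/√(153871.032) = -357.667/392.263983 = -0.911802

-0.912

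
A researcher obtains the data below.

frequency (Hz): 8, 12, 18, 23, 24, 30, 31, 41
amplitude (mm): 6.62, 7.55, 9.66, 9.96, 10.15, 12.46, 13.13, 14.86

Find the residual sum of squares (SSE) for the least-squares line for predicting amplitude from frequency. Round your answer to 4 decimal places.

n = 8, Σx = 187, Σy = 84.39, Σxy = 2180.21, Σx² = 5179, Σy² = 944.8347
Sxx = Σx² − (Σx)²/n = 5179 − 4371.125 = 807.875
Sxy = Σxy − (Σx)(Σy)/n = 2180.21 − 1972.61625 = 207.59375
Syy = Σy² − (Σy)²/n = 944.8347 − 890.209012 = 54.625687
b = Sxy/Sxx = 207.59375/807.875 = 0.256963
SSE = Syy − b·Sxy = 54.625687 − 0.256963·207.59375 = 1.281835

1.2818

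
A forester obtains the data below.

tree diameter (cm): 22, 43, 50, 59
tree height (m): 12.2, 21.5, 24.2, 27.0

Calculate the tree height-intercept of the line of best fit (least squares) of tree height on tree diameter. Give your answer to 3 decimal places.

3.548

n = 4, Σx = 174, Σy = 84.9, Σxy = 3995.9, Σx² = 8314
Sxx = Σx² − (Σx)²/n = 8314 − 7569 = 745
Sxy = Σxy − (Σx)(Σy)/n = 3995.9 − 3693.15 = 302.75
b = Sxy/Sxx = 302.75/745 = 0.406376
a = ȳ − b·x̄ = 21.225 − 0.406376·43.5 = 3.547651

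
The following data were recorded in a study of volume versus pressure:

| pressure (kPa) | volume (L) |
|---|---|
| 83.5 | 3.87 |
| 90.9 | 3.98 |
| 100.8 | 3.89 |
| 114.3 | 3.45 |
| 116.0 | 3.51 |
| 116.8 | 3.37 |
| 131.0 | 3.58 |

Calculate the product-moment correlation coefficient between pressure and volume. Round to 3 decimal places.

-0.790

n = 7, Σx = 753.3, Σy = 25.65, Σxy = 2741.13, Σx² = 82719.43, Σy² = 94.3453
Sxx = Σx² − (Σx)²/n = 82719.43 − 81065.841429 = 1653.588571
Sxy = Σxy − (Σx)(Σy)/n = 2741.13 − 2760.306429 = -19.176429
Syy = Σy² − (Σy)²/n = 94.3453 − 93.988929 = 0.356371
r = Sxy/√(Sxx·Syy) = -19.176429/√(589.291721) = -19.176429/24.275332 = -0.789955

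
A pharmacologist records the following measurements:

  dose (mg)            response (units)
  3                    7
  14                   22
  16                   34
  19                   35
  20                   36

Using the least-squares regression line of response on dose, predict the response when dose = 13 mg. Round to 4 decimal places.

24.3175

n = 5, Σx = 72, Σy = 134, Σxy = 2258, Σx² = 1222
Sxx = Σx² − (Σx)²/n = 1222 − 1036.8 = 185.2
Sxy = Σxy − (Σx)(Σy)/n = 2258 − 1929.6 = 328.4
b = Sxy/Sxx = 328.4/185.2 = 1.773218
a = ȳ − b·x̄ = 26.8 − 1.773218·14.4 = 1.265659
ŷ(13) = a + b·13 = 1.265659 + 1.773218·13 = 24.317495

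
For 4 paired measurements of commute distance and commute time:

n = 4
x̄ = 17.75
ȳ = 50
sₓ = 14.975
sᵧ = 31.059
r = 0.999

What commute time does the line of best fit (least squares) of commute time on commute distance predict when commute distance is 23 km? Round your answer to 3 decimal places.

60.878

b = r · sᵧ/sₓ = 0.999 · 31.059/14.975 = 2.071983
a = ȳ − b·x̄ = 50 − 2.071983·17.75 = 13.222307
ŷ(23) = a + b·23 = 13.222307 + 2.071983·23 = 60.877909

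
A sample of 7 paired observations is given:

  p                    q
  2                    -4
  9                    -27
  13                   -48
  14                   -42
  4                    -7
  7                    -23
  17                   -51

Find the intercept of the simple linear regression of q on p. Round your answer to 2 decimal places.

3.02

n = 7, Σx = 66, Σy = -202, Σxy = -2519, Σx² = 804
Sxx = Σx² − (Σx)²/n = 804 − 622.285714 = 181.714286
Sxy = Σxy − (Σx)(Σy)/n = -2519 − (-1904.571429) = -614.428571
b = Sxy/Sxx = -614.428571/181.714286 = -3.381289
a = ȳ − b·x̄ = -28.857143 − (-3.381289)·9.428571 = 3.023585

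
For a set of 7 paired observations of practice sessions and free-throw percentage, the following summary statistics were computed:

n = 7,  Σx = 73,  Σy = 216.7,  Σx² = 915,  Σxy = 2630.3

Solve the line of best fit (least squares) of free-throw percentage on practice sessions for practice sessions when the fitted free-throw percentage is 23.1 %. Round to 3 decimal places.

7.168

Sxx = Σx² − (Σx)²/n = 915 − 761.285714 = 153.714286
Sxy = Σxy − (Σx)(Σy)/n = 2630.3 − 2259.871429 = 370.428571
b = Sxy/Sxx = 370.428571/153.714286 = 2.409851
a = ȳ − b·x̄ = 30.957143 − 2.409851·10.428571 = 5.825836
Set a + b·x = 23.1: x = (23.1 − 5.825836) / 2.409851 = 7.168145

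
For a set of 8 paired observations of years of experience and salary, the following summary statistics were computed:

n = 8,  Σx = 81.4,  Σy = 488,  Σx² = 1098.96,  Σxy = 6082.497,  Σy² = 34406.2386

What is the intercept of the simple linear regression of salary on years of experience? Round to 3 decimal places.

Sxx = Σx² − (Σx)²/n = 1098.96 − 828.245 = 270.715
Sxy = Σxy − (Σx)(Σy)/n = 6082.497 − 4965.4 = 1117.097
b = Sxy/Sxx = 1117.097/270.715 = 4.126469
a = ȳ − b·x̄ = 61 − 4.126469·10.175 = 19.013180

19.013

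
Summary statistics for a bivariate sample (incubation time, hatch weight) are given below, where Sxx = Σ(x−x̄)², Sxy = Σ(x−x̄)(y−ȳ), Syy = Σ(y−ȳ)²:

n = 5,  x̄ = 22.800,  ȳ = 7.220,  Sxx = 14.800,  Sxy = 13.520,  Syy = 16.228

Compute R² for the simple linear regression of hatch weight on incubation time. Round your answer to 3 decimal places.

R² = Sxy²/(Sxx·Syy) = (13.52)²/(14.8·16.228) = 0.761074

0.761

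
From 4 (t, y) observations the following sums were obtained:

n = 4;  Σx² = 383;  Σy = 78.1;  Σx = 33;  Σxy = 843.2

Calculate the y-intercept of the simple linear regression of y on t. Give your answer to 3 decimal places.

4.710

Sxx = Σx² − (Σx)²/n = 383 − 272.25 = 110.75
Sxy = Σxy − (Σx)(Σy)/n = 843.2 − 644.325 = 198.875
b = Sxy/Sxx = 198.875/110.75 = 1.795711
a = ȳ − b·x̄ = 19.525 − 1.795711·8.25 = 4.710384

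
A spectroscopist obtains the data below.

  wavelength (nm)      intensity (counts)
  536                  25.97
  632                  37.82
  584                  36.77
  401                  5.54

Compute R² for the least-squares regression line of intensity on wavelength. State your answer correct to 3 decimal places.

n = 4, Σx = 2153, Σy = 106.1, Σxy = 61517.38, Σx² = 1188577, Σy² = 3487.5178
Sxx = Σx² − (Σx)²/n = 1188577 − 1158852.25 = 29724.75
Sxy = Σxy − (Σx)(Σy)/n = 61517.38 − 57108.325 = 4409.055
Syy = Σy² − (Σy)²/n = 3487.5178 − 2814.3025 = 673.2153
R² = Sxy²/(Sxx·Syy) = (4409.055)²/(29724.75·673.2153) = 0.971446

0.971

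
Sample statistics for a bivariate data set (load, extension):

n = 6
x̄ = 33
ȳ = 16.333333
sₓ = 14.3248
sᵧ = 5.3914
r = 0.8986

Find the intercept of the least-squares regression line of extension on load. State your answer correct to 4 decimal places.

b = r · sᵧ/sₓ = 0.8986 · 5.3914/14.3248 = 0.338205
a = ȳ − b·x̄ = 16.333333 − 0.338205·33 = 5.172584

5.1726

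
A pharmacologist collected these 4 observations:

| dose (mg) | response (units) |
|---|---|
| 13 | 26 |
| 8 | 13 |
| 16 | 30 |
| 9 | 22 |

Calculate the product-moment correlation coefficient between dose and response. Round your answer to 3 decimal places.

n = 4, Σx = 46, Σy = 91, Σxy = 1120, Σx² = 570, Σy² = 2229
Sxx = Σx² − (Σx)²/n = 570 − 529 = 41
Sxy = Σxy − (Σx)(Σy)/n = 1120 − 1046.5 = 73.5
Syy = Σy² − (Σy)²/n = 2229 − 2070.25 = 158.75
r = Sxy/√(Sxx·Syy) = 73.5/√(6508.75) = 73.5/80.676824 = 0.911042

0.911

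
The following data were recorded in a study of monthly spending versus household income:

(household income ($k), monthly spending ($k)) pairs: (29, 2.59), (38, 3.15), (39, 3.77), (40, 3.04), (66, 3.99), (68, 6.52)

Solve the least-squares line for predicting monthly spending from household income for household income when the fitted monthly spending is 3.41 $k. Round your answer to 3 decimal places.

n = 6, Σx = 280, Σy = 23.06, Σxy = 1170.14, Σx² = 14386
Sxx = Σx² − (Σx)²/n = 14386 − 13066.666667 = 1319.333333
Sxy = Σxy − (Σx)(Σy)/n = 1170.14 − 1076.133333 = 94.006667
b = Sxy/Sxx = 94.006667/1319.333333 = 0.071253
a = ȳ − b·x̄ = 3.843333 − 0.071253·46.666667 = 0.518186
Set a + b·x = 3.41: x = (3.41 − 0.518186) / 0.071253 = 40.585065

40.585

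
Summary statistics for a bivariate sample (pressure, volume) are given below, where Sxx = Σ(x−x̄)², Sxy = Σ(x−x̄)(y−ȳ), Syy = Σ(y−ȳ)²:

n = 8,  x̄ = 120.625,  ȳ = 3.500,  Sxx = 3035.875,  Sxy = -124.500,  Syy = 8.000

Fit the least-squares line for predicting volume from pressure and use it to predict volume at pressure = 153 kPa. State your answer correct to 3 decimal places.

b = Sxy/Sxx = -124.5/3035.875 = -0.041010
a = ȳ − b·x̄ = 3.5 − (-0.041010)·120.625 = 8.446782
ŷ(153) = a + b·153 = 8.446782 + (-0.041010)·153 = 2.172314

2.172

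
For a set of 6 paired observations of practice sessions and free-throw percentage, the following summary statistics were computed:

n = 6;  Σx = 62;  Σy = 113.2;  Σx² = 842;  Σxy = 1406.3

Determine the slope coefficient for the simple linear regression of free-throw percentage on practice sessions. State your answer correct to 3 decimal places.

1.175

Sxx = Σx² − (Σx)²/n = 842 − 640.666667 = 201.333333
Sxy = Σxy − (Σx)(Σy)/n = 1406.3 − 1169.733333 = 236.566667
b = Sxy/Sxx = 236.566667/201.333333 = 1.175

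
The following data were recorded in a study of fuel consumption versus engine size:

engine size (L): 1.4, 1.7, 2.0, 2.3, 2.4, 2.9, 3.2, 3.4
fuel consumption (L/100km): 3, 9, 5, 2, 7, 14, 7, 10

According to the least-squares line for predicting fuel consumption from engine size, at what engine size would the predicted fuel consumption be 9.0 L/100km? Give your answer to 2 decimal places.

n = 8, Σx = 19.3, Σy = 57, Σxy = 147.9, Σx² = 50.11
Sxx = Σx² − (Σx)²/n = 50.11 − 46.56125 = 3.54875
Sxy = Σxy − (Σx)(Σy)/n = 147.9 − 137.5125 = 10.3875
b = Sxy/Sxx = 10.3875/3.54875 = 2.927087
a = ȳ − b·x̄ = 7.125 − 2.927087·2.4125 = 0.063403
Set a + b·x = 9.0: x = (9.0 − 0.063403) / 2.927087 = 3.053069

3.05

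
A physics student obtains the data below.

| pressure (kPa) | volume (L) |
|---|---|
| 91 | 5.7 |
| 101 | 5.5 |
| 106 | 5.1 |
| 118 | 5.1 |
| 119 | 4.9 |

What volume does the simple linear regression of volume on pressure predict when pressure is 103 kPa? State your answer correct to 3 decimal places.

5.363

n = 5, Σx = 535, Σy = 26.3, Σxy = 2799.7, Σx² = 57803
Sxx = Σx² − (Σx)²/n = 57803 − 57245 = 558
Sxy = Σxy − (Σx)(Σy)/n = 2799.7 − 2814.1 = -14.4
b = Sxy/Sxx = -14.4/558 = -0.025806
a = ȳ − b·x̄ = 5.26 − (-0.025806)·107 = 8.021290
ŷ(103) = a + b·103 = 8.021290 + (-0.025806)·103 = 5.363226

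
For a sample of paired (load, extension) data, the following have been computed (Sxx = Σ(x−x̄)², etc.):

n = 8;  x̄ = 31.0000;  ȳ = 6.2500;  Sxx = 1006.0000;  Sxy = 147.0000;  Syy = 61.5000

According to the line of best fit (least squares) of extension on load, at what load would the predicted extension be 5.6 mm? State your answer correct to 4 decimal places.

b = Sxy/Sxx = 147/1006 = 0.146123
a = ȳ − b·x̄ = 6.25 − 0.146123·31 = 1.720179
Set a + b·x = 5.6: x = (5.6 − 1.720179) / 0.146123 = 26.551701

26.5517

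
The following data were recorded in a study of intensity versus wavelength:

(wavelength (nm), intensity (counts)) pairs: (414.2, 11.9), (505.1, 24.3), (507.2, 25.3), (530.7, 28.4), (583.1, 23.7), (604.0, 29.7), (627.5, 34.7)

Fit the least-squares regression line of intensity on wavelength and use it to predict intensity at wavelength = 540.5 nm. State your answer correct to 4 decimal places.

n = 7, Σx = 3771.8, Σy = 178, Σxy = 98639.47, Σx² = 2064159.84
Sxx = Σx² − (Σx)²/n = 2064159.84 − 2032353.605714 = 31806.234286
Sxy = Σxy − (Σx)(Σy)/n = 98639.47 − 95911.485714 = 2727.984286
b = Sxy/Sxx = 2727.984286/31806.234286 = 0.085769
a = ȳ − b·x̄ = 25.428571 − 0.085769·538.828571 = -20.786138
ŷ(540.5) = a + b·540.5 = -20.786138 + 0.085769·540.5 = 25.571928

25.5719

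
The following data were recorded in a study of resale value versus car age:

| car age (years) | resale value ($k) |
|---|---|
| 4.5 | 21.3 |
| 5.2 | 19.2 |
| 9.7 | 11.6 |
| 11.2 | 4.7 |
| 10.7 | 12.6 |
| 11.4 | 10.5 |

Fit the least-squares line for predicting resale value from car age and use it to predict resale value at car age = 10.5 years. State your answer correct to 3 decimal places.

n = 6, Σx = 52.7, Σy = 79.9, Σxy = 615.37, Σx² = 511.27
Sxx = Σx² − (Σx)²/n = 511.27 − 462.881667 = 48.388333
Sxy = Σxy − (Σx)(Σy)/n = 615.37 − 701.788333 = -86.418333
b = Sxy/Sxx = -86.418333/48.388333 = -1.785933
a = ȳ − b·x̄ = 13.316667 − (-1.785933)·8.783333 = 29.003114
ŷ(10.5) = a + b·10.5 = 29.003114 + (-1.785933)·10.5 = 10.250815

10.251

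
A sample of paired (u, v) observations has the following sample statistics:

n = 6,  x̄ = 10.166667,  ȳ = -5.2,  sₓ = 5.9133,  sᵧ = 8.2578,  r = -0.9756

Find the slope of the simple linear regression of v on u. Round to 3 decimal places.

-1.362

b = r · sᵧ/sₓ = -0.9756 · 8.2578/5.9133 = -1.362405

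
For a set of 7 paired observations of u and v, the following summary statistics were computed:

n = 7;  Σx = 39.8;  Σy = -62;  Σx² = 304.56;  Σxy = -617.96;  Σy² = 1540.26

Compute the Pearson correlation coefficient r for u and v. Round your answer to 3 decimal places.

-0.953

Sxx = Σx² − (Σx)²/n = 304.56 − 226.291429 = 78.268571
Sxy = Σxy − (Σx)(Σy)/n = -617.96 − (-352.514286) = -265.445714
Syy = Σy² − (Σy)²/n = 1540.26 − 549.142857 = 991.117143
r = Sxy/√(Sxx·Syy) = -265.445714/√(77573.322890) = -265.445714/278.519879 = -0.953058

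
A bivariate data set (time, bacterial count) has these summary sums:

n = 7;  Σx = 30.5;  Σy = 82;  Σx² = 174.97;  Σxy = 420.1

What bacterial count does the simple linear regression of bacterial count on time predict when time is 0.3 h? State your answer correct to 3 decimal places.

5.658

Sxx = Σx² − (Σx)²/n = 174.97 − 132.892857 = 42.077143
Sxy = Σxy − (Σx)(Σy)/n = 420.1 − 357.285714 = 62.814286
b = Sxy/Sxx = 62.814286/42.077143 = 1.492836
a = ȳ − b·x̄ = 11.714286 − 1.492836·4.357143 = 5.209785
ŷ(0.3) = a + b·0.3 = 5.209785 + 1.492836·0.3 = 5.657636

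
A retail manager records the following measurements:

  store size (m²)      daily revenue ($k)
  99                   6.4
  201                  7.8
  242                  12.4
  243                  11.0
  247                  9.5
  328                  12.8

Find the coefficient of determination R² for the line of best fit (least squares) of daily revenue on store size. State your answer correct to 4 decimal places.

0.7731

n = 6, Σx = 1360, Σy = 59.9, Σxy = 14420.1, Σx² = 336408, Σy² = 630.65
Sxx = Σx² − (Σx)²/n = 336408 − 308266.666667 = 28141.333333
Sxy = Σxy − (Σx)(Σy)/n = 14420.1 − 13577.333333 = 842.766667
Syy = Σy² − (Σy)²/n = 630.65 − 598.001667 = 32.648333
R² = Sxy²/(Sxx·Syy) = (842.766667)²/(28141.333333·32.648333) = 0.773053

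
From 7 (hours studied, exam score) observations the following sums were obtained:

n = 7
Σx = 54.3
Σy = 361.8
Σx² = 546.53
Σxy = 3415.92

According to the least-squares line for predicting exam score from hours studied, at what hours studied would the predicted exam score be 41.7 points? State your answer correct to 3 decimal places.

5.704

Sxx = Σx² − (Σx)²/n = 546.53 − 421.212857 = 125.317143
Sxy = Σxy − (Σx)(Σy)/n = 3415.92 − 2806.534286 = 609.385714
b = Sxy/Sxx = 609.385714/125.317143 = 4.862748
a = ȳ − b·x̄ = 51.685714 − 4.862748·7.757143 = 13.964682
Set a + b·x = 41.7: x = (41.7 − 13.964682) / 4.862748 = 5.703630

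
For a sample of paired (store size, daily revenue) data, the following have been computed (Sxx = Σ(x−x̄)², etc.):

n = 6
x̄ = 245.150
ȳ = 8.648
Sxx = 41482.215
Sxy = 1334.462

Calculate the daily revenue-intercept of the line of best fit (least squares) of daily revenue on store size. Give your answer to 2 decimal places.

b = Sxy/Sxx = 1334.462/41482.215 = 0.032169
a = ȳ − b·x̄ = 8.648 − 0.032169·245.15 = 0.761648

0.76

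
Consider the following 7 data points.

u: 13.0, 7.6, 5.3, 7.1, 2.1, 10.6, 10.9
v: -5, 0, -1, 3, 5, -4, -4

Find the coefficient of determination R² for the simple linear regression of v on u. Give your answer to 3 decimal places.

n = 7, Σx = 56.6, Σy = -6, Σxy = -124.5, Σx² = 540.84, Σy² = 92
Sxx = Σx² − (Σx)²/n = 540.84 − 457.651429 = 83.188571
Sxy = Σxy − (Σx)(Σy)/n = -124.5 − (-48.514286) = -75.985714
Syy = Σy² − (Σy)²/n = 92 − 5.142857 = 86.857143
R² = Sxy²/(Sxx·Syy) = (-75.985714)²/(83.188571·86.857143) = 0.799088

0.799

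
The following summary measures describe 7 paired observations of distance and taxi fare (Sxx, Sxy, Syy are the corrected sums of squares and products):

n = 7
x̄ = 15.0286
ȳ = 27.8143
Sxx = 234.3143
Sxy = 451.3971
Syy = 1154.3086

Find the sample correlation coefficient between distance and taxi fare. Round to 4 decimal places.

0.8680

r = Sxy/√(Sxx·Syy) = 451.3971/√(270471.011593) = 451.3971/520.068276 = 0.867957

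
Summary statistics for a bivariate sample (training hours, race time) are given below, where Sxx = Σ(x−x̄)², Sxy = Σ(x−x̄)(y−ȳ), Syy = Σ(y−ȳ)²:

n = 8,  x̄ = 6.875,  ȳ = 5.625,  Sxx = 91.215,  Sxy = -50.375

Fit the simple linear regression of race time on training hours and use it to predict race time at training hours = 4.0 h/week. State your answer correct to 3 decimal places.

7.213

b = Sxy/Sxx = -50.375/91.215 = -0.552267
a = ȳ − b·x̄ = 5.625 − (-0.552267)·6.875 = 9.421833
ŷ(4.0) = a + b·4.0 = 9.421833 + (-0.552267)·4 = 7.212767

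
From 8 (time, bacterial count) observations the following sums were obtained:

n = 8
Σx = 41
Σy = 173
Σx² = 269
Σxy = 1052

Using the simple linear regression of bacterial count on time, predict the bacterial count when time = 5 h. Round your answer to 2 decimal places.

Sxx = Σx² − (Σx)²/n = 269 − 210.125 = 58.875
Sxy = Σxy − (Σx)(Σy)/n = 1052 − 886.625 = 165.375
b = Sxy/Sxx = 165.375/58.875 = 2.808917
a = ȳ − b·x̄ = 21.625 − 2.808917·5.125 = 7.229299
ŷ(5) = a + b·5 = 7.229299 + 2.808917·5 = 21.273885

21.27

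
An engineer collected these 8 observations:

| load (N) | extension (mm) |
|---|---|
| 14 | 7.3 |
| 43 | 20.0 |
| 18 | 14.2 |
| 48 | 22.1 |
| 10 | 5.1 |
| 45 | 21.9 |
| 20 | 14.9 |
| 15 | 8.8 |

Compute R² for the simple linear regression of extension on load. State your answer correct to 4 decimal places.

n = 8, Σx = 213, Σy = 114.3, Σxy = 3745.1, Σx² = 7423, Σy² = 1948.41
Sxx = Σx² − (Σx)²/n = 7423 − 5671.125 = 1751.875
Sxy = Σxy − (Σx)(Σy)/n = 3745.1 − 3043.2375 = 701.8625
Syy = Σy² − (Σy)²/n = 1948.41 − 1633.06125 = 315.34875
R² = Sxy²/(Sxx·Syy) = (701.8625)²/(1751.875·315.34875) = 0.891682

0.8917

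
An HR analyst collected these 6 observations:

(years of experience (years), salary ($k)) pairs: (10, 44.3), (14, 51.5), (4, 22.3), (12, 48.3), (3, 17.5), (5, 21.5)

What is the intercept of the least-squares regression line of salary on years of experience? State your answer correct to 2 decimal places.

7.85

n = 6, Σx = 48, Σy = 205.4, Σxy = 1992.8, Σx² = 490
Sxx = Σx² − (Σx)²/n = 490 − 384 = 106
Sxy = Σxy − (Σx)(Σy)/n = 1992.8 − 1643.2 = 349.6
b = Sxy/Sxx = 349.6/106 = 3.298113
a = ȳ − b·x̄ = 34.233333 − 3.298113·8 = 7.848428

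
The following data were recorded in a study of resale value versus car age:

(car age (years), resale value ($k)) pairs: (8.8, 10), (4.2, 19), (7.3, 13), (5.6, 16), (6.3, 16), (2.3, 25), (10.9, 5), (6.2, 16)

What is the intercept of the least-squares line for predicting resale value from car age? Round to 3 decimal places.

29.399

n = 8, Σx = 51.6, Σy = 120, Σxy = 664.3, Σx² = 381.96
Sxx = Σx² − (Σx)²/n = 381.96 − 332.82 = 49.14
Sxy = Σxy − (Σx)(Σy)/n = 664.3 − 774 = -109.7
b = Sxy/Sxx = -109.7/49.14 = -2.232397
a = ȳ − b·x̄ = 15 − (-2.232397)·6.45 = 29.398962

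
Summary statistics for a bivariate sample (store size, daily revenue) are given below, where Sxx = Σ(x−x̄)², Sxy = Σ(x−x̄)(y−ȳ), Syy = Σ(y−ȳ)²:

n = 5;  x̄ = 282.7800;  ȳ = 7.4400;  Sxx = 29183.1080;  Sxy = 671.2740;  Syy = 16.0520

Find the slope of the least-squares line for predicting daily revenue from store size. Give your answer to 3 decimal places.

0.023

b = Sxy/Sxx = 671.274/29183.108 = 0.023002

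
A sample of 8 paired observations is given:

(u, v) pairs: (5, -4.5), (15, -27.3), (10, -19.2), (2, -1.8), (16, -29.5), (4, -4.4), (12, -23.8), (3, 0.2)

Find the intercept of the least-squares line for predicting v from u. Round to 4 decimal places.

4.6034

n = 8, Σx = 67, Σy = -110.3, Σxy = -1402.2, Σx² = 779
Sxx = Σx² − (Σx)²/n = 779 − 561.125 = 217.875
Sxy = Σxy − (Σx)(Σy)/n = -1402.2 − (-923.7625) = -478.4375
b = Sxy/Sxx = -478.4375/217.875 = -2.195927
a = ȳ − b·x̄ = -13.7875 − (-2.195927)·8.375 = 4.603385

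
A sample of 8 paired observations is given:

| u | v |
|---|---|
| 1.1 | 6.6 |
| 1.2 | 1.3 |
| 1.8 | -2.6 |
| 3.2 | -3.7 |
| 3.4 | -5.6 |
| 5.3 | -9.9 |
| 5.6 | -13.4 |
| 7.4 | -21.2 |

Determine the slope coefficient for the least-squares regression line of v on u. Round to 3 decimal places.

-3.680

n = 8, Σx = 29, Σy = -48.5, Σxy = -311.13, Σx² = 141.9
Sxx = Σx² − (Σx)²/n = 141.9 − 105.125 = 36.775
Sxy = Σxy − (Σx)(Σy)/n = -311.13 − (-175.8125) = -135.3175
b = Sxy/Sxx = -135.3175/36.775 = -3.679606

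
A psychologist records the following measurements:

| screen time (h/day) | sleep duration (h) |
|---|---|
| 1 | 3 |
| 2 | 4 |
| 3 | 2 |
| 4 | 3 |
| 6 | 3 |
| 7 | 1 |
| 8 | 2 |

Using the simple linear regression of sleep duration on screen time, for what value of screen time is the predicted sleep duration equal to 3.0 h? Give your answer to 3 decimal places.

n = 7, Σx = 31, Σy = 18, Σxy = 70, Σx² = 179
Sxx = Σx² − (Σx)²/n = 179 − 137.285714 = 41.714286
Sxy = Σxy − (Σx)(Σy)/n = 70 − 79.714286 = -9.714286
b = Sxy/Sxx = -9.714286/41.714286 = -0.232877
a = ȳ − b·x̄ = 2.571429 − (-0.232877)·4.428571 = 3.602740
Set a + b·x = 3.0: x = (3.0 − 3.602740) / (-0.232877) = 2.588235

2.588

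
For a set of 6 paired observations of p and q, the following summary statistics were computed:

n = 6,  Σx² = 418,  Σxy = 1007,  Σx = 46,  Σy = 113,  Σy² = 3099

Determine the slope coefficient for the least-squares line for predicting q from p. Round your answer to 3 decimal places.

2.153

Sxx = Σx² − (Σx)²/n = 418 − 352.666667 = 65.333333
Sxy = Σxy − (Σx)(Σy)/n = 1007 − 866.333333 = 140.666667
b = Sxy/Sxx = 140.666667/65.333333 = 2.153061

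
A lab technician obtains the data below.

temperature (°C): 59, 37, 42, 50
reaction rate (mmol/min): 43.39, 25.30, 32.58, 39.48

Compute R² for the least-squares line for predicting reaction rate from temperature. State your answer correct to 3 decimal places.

n = 4, Σx = 188, Σy = 140.75, Σxy = 6838.47, Σx² = 9114, Σy² = 5142.9089
Sxx = Σx² − (Σx)²/n = 9114 − 8836 = 278
Sxy = Σxy − (Σx)(Σy)/n = 6838.47 − 6615.25 = 223.22
Syy = Σy² − (Σy)²/n = 5142.9089 − 4952.640625 = 190.268275
R² = Sxy²/(Sxx·Syy) = (223.22)²/(278·190.268275) = 0.942009

0.942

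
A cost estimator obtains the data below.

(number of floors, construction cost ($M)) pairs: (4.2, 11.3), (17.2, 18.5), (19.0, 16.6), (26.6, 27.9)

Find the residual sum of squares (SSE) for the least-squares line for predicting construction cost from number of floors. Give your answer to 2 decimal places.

n = 4, Σx = 67, Σy = 74.3, Σxy = 1423.2, Σx² = 1382.04, Σy² = 1523.91
Sxx = Σx² − (Σx)²/n = 1382.04 − 1122.25 = 259.79
Sxy = Σxy − (Σx)(Σy)/n = 1423.2 − 1244.525 = 178.675
Syy = Σy² − (Σy)²/n = 1523.91 − 1380.1225 = 143.7875
b = Sxy/Sxx = 178.675/259.79 = 0.687767
SSE = Syy − b·Sxy = 143.7875 − 0.687767·178.675 = 20.900724

20.90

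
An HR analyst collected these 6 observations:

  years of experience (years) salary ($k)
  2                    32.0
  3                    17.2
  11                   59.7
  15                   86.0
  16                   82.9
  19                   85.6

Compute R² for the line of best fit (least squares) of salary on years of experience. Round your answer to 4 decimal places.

0.9269

n = 6, Σx = 66, Σy = 363.4, Σxy = 5015.1, Σx² = 976, Σy² = 26479.7
Sxx = Σx² − (Σx)²/n = 976 − 726 = 250
Sxy = Σxy − (Σx)(Σy)/n = 5015.1 − 3997.4 = 1017.7
Syy = Σy² − (Σy)²/n = 26479.7 − 22009.926667 = 4469.773333
R² = Sxy²/(Sxx·Syy) = (1017.7)²/(250·4469.773333) = 0.926860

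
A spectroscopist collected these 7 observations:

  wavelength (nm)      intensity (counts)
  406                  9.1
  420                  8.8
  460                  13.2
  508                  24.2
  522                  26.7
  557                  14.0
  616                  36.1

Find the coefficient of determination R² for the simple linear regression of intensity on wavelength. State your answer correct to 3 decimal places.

0.694

n = 7, Σx = 3489, Σy = 132.1, Σxy = 69729.2, Σx² = 1773089, Σy² = 3132.23
Sxx = Σx² − (Σx)²/n = 1773089 − 1739017.285714 = 34071.714286
Sxy = Σxy − (Σx)(Σy)/n = 69729.2 − 65842.414286 = 3886.785714
Syy = Σy² − (Σy)²/n = 3132.23 − 2492.915714 = 639.314286
R² = Sxy²/(Sxx·Syy) = (3886.785714)²/(34071.714286·639.314286) = 0.693542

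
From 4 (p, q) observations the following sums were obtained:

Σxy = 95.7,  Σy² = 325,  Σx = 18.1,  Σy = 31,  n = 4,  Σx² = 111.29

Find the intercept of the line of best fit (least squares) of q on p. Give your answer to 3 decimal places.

14.614

Sxx = Σx² − (Σx)²/n = 111.29 − 81.9025 = 29.3875
Sxy = Σxy − (Σx)(Σy)/n = 95.7 − 140.275 = -44.575
b = Sxy/Sxx = -44.575/29.3875 = -1.516801
a = ȳ − b·x̄ = 7.75 − (-1.516801)·4.525 = 14.613526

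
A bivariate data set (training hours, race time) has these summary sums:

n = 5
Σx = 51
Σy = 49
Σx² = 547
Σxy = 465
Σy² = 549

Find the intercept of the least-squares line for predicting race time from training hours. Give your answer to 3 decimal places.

Sxx = Σx² − (Σx)²/n = 547 − 520.2 = 26.8
Sxy = Σxy − (Σx)(Σy)/n = 465 − 499.8 = -34.8
b = Sxy/Sxx = -34.8/26.8 = -1.298507
a = ȳ − b·x̄ = 9.8 − (-1.298507)·10.2 = 23.044776

23.045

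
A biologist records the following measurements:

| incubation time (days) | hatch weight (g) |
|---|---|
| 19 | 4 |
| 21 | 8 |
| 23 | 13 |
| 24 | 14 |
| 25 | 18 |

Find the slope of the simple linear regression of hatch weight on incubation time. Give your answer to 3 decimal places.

2.250

n = 5, Σx = 112, Σy = 57, Σxy = 1329, Σx² = 2532
Sxx = Σx² − (Σx)²/n = 2532 − 2508.8 = 23.2
Sxy = Σxy − (Σx)(Σy)/n = 1329 − 1276.8 = 52.2
b = Sxy/Sxx = 52.2/23.2 = 2.25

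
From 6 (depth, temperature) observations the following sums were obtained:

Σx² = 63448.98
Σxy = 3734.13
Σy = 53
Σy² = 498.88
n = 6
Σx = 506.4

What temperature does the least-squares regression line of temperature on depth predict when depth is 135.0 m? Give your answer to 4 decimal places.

Sxx = Σx² − (Σx)²/n = 63448.98 − 42740.16 = 20708.82
Sxy = Σxy − (Σx)(Σy)/n = 3734.13 − 4473.2 = -739.07
b = Sxy/Sxx = -739.07/20708.82 = -0.035689
a = ȳ − b·x̄ = 8.833333 − (-0.035689)·84.4 = 11.845456
ŷ(135.0) = a + b·135.0 = 11.845456 + (-0.035689)·135 = 7.027487

7.0275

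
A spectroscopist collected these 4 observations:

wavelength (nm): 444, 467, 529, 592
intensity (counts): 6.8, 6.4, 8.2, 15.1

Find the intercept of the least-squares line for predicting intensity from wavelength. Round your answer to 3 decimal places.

-19.310

n = 4, Σx = 2032, Σy = 36.5, Σxy = 19285, Σx² = 1045530
Sxx = Σx² − (Σx)²/n = 1045530 − 1032256 = 13274
Sxy = Σxy − (Σx)(Σy)/n = 19285 − 18542 = 743
b = Sxy/Sxx = 743/13274 = 0.055974
a = ȳ − b·x̄ = 9.125 − 0.055974·508 = -19.309835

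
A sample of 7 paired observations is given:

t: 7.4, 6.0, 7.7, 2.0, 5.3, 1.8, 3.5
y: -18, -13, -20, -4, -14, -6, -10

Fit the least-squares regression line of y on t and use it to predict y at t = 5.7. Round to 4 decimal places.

n = 7, Σx = 33.7, Σy = -85, Σxy = -493.2, Σx² = 197.63
Sxx = Σx² − (Σx)²/n = 197.63 − 162.241429 = 35.388571
Sxy = Σxy − (Σx)(Σy)/n = -493.2 − (-409.214286) = -83.985714
b = Sxy/Sxx = -83.985714/35.388571 = -2.373244
a = ȳ − b·x̄ = -12.142857 − (-2.373244)·4.814286 = -0.717383
ŷ(5.7) = a + b·5.7 = -0.717383 + (-2.373244)·5.7 = -14.244873

-14.2449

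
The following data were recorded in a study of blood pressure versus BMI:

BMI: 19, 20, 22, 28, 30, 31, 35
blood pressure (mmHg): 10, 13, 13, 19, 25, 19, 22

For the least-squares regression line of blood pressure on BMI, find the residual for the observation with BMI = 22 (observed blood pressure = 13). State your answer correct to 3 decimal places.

n = 7, Σx = 185, Σy = 121, Σxy = 3377, Σx² = 5115
Sxx = Σx² − (Σx)²/n = 5115 − 4889.285714 = 225.714286
Sxy = Σxy − (Σx)(Σy)/n = 3377 − 3197.857143 = 179.142857
b = Sxy/Sxx = 179.142857/225.714286 = 0.793671
a = ȳ − b·x̄ = 17.285714 − 0.793671·26.428571 = -3.689873
ŷ(22) = -3.689873 + 0.793671·22 = 13.770886
residual = y − ŷ = 13 − 13.770886 = -0.770886

-0.771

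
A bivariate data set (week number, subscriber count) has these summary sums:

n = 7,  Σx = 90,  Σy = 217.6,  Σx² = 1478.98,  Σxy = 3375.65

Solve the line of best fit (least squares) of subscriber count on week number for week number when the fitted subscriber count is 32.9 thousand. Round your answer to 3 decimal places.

13.867

Sxx = Σx² − (Σx)²/n = 1478.98 − 1157.142857 = 321.837143
Sxy = Σxy − (Σx)(Σy)/n = 3375.65 − 2797.714286 = 577.935714
b = Sxy/Sxx = 577.935714/321.837143 = 1.795740
a = ȳ − b·x̄ = 31.085714 − 1.795740·12.857143 = 7.997633
Set a + b·x = 32.9: x = (32.9 − 7.997633) / 1.795740 = 13.867471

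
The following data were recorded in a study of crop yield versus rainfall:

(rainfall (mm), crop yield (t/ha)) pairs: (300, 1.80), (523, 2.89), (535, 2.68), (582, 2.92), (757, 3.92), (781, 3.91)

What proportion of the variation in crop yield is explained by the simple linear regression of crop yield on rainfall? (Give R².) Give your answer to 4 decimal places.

n = 6, Σx = 3478, Σy = 18.12, Σxy = 11205.86, Σx² = 2171488, Σy² = 57.9554
Sxx = Σx² − (Σx)²/n = 2171488 − 2016080.666667 = 155407.333333
Sxy = Σxy − (Σx)(Σy)/n = 11205.86 − 10503.56 = 702.3
Syy = Σy² − (Σy)²/n = 57.9554 − 54.7224 = 3.233
R² = Sxy²/(Sxx·Syy) = (702.3)²/(155407.333333·3.233) = 0.981676

0.9817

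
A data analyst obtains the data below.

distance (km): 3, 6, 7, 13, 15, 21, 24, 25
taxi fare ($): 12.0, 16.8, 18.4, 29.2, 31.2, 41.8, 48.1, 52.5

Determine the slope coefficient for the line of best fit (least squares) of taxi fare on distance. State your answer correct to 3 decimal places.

n = 8, Σx = 114, Σy = 250, Σxy = 4457.9, Σx² = 2130
Sxx = Σx² − (Σx)²/n = 2130 − 1624.5 = 505.5
Sxy = Σxy − (Σx)(Σy)/n = 4457.9 − 3562.5 = 895.4
b = Sxy/Sxx = 895.4/505.5 = 1.771316

1.771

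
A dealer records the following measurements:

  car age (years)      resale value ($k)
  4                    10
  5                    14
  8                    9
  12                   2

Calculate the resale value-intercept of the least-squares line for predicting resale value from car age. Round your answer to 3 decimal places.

n = 4, Σx = 29, Σy = 35, Σxy = 206, Σx² = 249
Sxx = Σx² − (Σx)²/n = 249 − 210.25 = 38.75
Sxy = Σxy − (Σx)(Σy)/n = 206 − 253.75 = -47.75
b = Sxy/Sxx = -47.75/38.75 = -1.232258
a = ȳ − b·x̄ = 8.75 − (-1.232258)·7.25 = 17.683871

17.684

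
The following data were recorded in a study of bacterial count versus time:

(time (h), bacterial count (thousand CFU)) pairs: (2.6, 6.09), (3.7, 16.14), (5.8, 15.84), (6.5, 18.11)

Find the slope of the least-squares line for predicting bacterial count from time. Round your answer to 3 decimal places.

2.427

n = 4, Σx = 18.6, Σy = 56.18, Σxy = 285.139, Σx² = 96.34
Sxx = Σx² − (Σx)²/n = 96.34 − 86.49 = 9.85
Sxy = Σxy − (Σx)(Σy)/n = 285.139 − 261.237 = 23.902
b = Sxy/Sxx = 23.902/9.85 = 2.426599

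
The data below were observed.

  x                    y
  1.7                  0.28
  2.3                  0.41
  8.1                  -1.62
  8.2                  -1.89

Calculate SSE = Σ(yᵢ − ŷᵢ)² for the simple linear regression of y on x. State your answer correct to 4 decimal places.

0.0837

n = 4, Σx = 20.3, Σy = -2.82, Σxy = -27.201, Σx² = 141.03, Σy² = 6.443
Sxx = Σx² − (Σx)²/n = 141.03 − 103.0225 = 38.0075
Sxy = Σxy − (Σx)(Σy)/n = -27.201 − (-14.3115) = -12.8895
Syy = Σy² − (Σy)²/n = 6.443 − 1.9881 = 4.4549
b = Sxy/Sxx = -12.8895/38.0075 = -0.339130
SSE = Syy − b·Sxy = 4.4549 − (-0.339130)·(-12.8895) = 0.083678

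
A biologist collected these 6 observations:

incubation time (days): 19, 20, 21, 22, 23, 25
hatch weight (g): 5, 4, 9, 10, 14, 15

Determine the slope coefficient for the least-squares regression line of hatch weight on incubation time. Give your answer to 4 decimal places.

n = 6, Σx = 130, Σy = 57, Σxy = 1281, Σx² = 2840
Sxx = Σx² − (Σx)²/n = 2840 − 2816.666667 = 23.333333
Sxy = Σxy − (Σx)(Σy)/n = 1281 − 1235 = 46
b = Sxy/Sxx = 46/23.333333 = 1.971429

1.9714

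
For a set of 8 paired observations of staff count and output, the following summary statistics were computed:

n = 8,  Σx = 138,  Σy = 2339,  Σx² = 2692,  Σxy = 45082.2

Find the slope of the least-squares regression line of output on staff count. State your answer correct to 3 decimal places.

Sxx = Σx² − (Σx)²/n = 2692 − 2380.5 = 311.5
Sxy = Σxy − (Σx)(Σy)/n = 45082.2 − 40347.75 = 4734.45
b = Sxy/Sxx = 4734.45/311.5 = 15.198876

15.199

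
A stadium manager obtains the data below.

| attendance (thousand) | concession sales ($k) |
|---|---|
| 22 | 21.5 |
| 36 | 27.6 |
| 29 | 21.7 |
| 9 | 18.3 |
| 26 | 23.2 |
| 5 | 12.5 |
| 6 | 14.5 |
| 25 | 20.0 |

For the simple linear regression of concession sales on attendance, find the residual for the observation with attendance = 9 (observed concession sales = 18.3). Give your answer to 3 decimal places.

n = 8, Σx = 158, Σy = 159.3, Σxy = 3513.3, Σx² = 4064
Sxx = Σx² − (Σx)²/n = 4064 − 3120.5 = 943.5
Sxy = Σxy − (Σx)(Σy)/n = 3513.3 − 3146.175 = 367.125
b = Sxy/Sxx = 367.125/943.5 = 0.389110
a = ȳ − b·x̄ = 19.9125 − 0.389110·19.75 = 12.227583
ŷ(9) = 12.227583 + 0.389110·9 = 15.729571
residual = y − ŷ = 18.3 − 15.729571 = 2.570429

2.570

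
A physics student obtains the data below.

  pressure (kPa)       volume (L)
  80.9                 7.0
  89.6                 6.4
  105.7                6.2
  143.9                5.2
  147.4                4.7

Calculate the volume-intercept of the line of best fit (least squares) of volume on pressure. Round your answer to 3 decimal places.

n = 5, Σx = 567.5, Σy = 29.5, Σxy = 3236.14, Σx² = 68179.43
Sxx = Σx² − (Σx)²/n = 68179.43 − 64411.25 = 3768.18
Sxy = Σxy − (Σx)(Σy)/n = 3236.14 − 3348.25 = -112.11
b = Sxy/Sxx = -112.11/3768.18 = -0.029752
a = ȳ − b·x̄ = 5.9 − (-0.029752)·113.5 = 9.276825

9.277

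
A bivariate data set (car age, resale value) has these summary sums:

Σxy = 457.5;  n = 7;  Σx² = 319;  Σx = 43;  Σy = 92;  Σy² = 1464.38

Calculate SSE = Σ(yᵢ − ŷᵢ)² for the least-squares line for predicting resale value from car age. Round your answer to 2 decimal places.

44.02

Sxx = Σx² − (Σx)²/n = 319 − 264.142857 = 54.857143
Sxy = Σxy − (Σx)(Σy)/n = 457.5 − 565.142857 = -107.642857
Syy = Σy² − (Σy)²/n = 1464.38 − 1209.142857 = 255.237143
b = Sxy/Sxx = -107.642857/54.857143 = -1.962240
SSE = Syy − b·Sxy = 255.237143 − (-1.962240)·(-107.642857) = 44.016068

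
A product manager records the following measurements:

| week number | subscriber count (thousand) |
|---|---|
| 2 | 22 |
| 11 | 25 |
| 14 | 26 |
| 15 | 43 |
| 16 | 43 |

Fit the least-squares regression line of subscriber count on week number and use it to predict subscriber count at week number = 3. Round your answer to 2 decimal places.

n = 5, Σx = 58, Σy = 159, Σxy = 2016, Σx² = 802
Sxx = Σx² − (Σx)²/n = 802 − 672.8 = 129.2
Sxy = Σxy − (Σx)(Σy)/n = 2016 − 1844.4 = 171.6
b = Sxy/Sxx = 171.6/129.2 = 1.328173
a = ȳ − b·x̄ = 31.8 − 1.328173·11.6 = 16.393189
ŷ(3) = a + b·3 = 16.393189 + 1.328173·3 = 20.377709

20.38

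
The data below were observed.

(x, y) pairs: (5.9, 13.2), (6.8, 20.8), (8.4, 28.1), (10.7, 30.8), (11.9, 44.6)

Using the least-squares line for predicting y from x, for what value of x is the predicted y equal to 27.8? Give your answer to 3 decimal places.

8.808

n = 5, Σx = 43.7, Σy = 137.5, Σxy = 1315.66, Σx² = 407.71
Sxx = Σx² − (Σx)²/n = 407.71 − 381.938 = 25.772
Sxy = Σxy − (Σx)(Σy)/n = 1315.66 − 1201.75 = 113.91
b = Sxy/Sxx = 113.91/25.772 = 4.419913
a = ȳ − b·x̄ = 27.5 − 4.419913·8.74 = -11.130040
Set a + b·x = 27.8: x = (27.8 − (-11.130040)) / 4.419913 = 8.807875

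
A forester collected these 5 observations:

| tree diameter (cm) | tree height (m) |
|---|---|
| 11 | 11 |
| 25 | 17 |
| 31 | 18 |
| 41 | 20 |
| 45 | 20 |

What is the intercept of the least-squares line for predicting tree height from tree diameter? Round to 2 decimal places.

9.15

n = 5, Σx = 153, Σy = 86, Σxy = 2824, Σx² = 5413
Sxx = Σx² − (Σx)²/n = 5413 − 4681.8 = 731.2
Sxy = Σxy − (Σx)(Σy)/n = 2824 − 2631.6 = 192.4
b = Sxy/Sxx = 192.4/731.2 = 0.263129
a = ȳ − b·x̄ = 17.2 − 0.263129·30.6 = 9.148249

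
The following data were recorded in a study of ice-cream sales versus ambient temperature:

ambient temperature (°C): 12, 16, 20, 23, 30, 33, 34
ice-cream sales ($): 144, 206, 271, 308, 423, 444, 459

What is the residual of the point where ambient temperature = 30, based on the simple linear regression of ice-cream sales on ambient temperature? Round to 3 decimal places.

n = 7, Σx = 168, Σy = 2255, Σxy = 60476, Σx² = 4474
Sxx = Σx² − (Σx)²/n = 4474 − 4032 = 442
Sxy = Σxy − (Σx)(Σy)/n = 60476 − 54120 = 6356
b = Sxy/Sxx = 6356/442 = 14.380090
a = ȳ − b·x̄ = 322.142857 − 14.380090·24 = -22.979315
ŷ(30) = -22.979315 + 14.380090·30 = 408.423400
residual = y − ŷ = 423 − 408.423400 = 14.576600

14.577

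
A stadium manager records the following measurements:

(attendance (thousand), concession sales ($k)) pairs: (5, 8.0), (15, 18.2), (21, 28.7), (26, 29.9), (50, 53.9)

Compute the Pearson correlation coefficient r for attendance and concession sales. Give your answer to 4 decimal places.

0.9937

n = 5, Σx = 117, Σy = 138.7, Σxy = 4388.1, Σx² = 3867, Σy² = 5018.15
Sxx = Σx² − (Σx)²/n = 3867 − 2737.8 = 1129.2
Sxy = Σxy − (Σx)(Σy)/n = 4388.1 − 3245.58 = 1142.52
Syy = Σy² − (Σy)²/n = 5018.15 − 3847.538 = 1170.612
r = Sxy/√(Sxx·Syy) = 1142.52/√(1321855.0704) = 1142.52/1149.719562 = 0.993738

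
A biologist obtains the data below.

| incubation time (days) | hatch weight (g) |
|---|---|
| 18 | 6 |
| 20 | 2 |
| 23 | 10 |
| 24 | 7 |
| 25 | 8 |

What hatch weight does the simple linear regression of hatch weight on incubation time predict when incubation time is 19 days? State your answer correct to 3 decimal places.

4.835

n = 5, Σx = 110, Σy = 33, Σxy = 746, Σx² = 2454
Sxx = Σx² − (Σx)²/n = 2454 − 2420 = 34
Sxy = Σxy − (Σx)(Σy)/n = 746 − 726 = 20
b = Sxy/Sxx = 20/34 = 0.588235
a = ȳ − b·x̄ = 6.6 − 0.588235·22 = -6.341176
ŷ(19) = a + b·19 = -6.341176 + 0.588235·19 = 4.835294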